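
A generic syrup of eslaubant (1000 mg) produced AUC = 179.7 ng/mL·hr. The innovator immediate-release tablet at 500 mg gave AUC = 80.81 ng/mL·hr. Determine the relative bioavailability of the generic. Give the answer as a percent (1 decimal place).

F_rel = 111.2%

F_rel = (AUC_test/D_test) / (AUC_ref/D_ref)
      = (179.7/1000) / (80.81/500)
      = 0.1797 / 0.16162 = 1.1119 = 111.19%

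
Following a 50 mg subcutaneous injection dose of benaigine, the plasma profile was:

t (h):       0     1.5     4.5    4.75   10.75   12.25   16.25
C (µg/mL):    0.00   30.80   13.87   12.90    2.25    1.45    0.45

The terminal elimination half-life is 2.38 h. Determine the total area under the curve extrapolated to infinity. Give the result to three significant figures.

Trapezoidal AUC_0→16.25:
  [0→1.5]: (0.00+30.80)/2 × 1.5 = 23.1
  [1.5→4.5]: (30.80+13.87)/2 × 3 = 67.005
  [4.5→4.75]: (13.87+12.90)/2 × 0.25 = 3.34625
  [4.75→10.75]: (12.90+2.25)/2 × 6 = 45.45
  [10.75→12.25]: (2.25+1.45)/2 × 1.5 = 2.775
  [12.25→16.25]: (1.45+0.45)/2 × 4 = 3.8
  Sum = 145.47625 µg/mL·h
k_e = ln2 / t½ = 0.693147 / 2.38 = 0.2912 h^-1
Extrapolated tail: C_last / k_e = 0.45 / 0.2912 = 1.545
AUC_0→∞ = 145.47625 + 1.545 = 147.02125 µg/mL·h

AUC = 147 µg/mL·h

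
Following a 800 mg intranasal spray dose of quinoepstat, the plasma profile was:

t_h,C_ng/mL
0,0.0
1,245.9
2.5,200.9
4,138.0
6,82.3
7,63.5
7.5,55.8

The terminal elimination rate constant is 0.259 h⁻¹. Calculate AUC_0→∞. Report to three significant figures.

Trapezoidal AUC_0→7.5:
  [0→1]: (0.0+245.9)/2 × 1 = 122.95
  [1→2.5]: (245.9+200.9)/2 × 1.5 = 335.1
  [2.5→4]: (200.9+138.0)/2 × 1.5 = 254.175
  [4→6]: (138.0+82.3)/2 × 2 = 220.3
  [6→7]: (82.3+63.5)/2 × 1 = 72.9
  [7→7.5]: (63.5+55.8)/2 × 0.5 = 29.825
  Sum = 1035.25 ng/mL·h
Extrapolated tail: C_last / k_e = 55.8 / 0.259 = 215.444
AUC_0→∞ = 1035.25 + 215.444 = 1250.694 ng/mL·h

AUC = 1250 ng/mL·h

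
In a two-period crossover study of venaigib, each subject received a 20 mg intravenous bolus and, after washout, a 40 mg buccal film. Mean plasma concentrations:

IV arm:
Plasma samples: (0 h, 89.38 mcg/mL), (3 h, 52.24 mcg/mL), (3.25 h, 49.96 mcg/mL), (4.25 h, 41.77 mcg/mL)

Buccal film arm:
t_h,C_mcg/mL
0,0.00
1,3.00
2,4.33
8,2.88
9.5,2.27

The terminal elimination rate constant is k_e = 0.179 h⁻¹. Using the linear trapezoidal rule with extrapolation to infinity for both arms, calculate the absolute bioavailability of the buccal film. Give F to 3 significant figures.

Trapezoidal AUC_0→4.25 (IV):
  [0→3]: (89.38+52.24)/2 × 3 = 212.43
  [3→3.25]: (52.24+49.96)/2 × 0.25 = 12.775
  [3.25→4.25]: (49.96+41.77)/2 × 1 = 45.865
  Sum = 271.07 mcg/mL·h
IV tail: 41.77/0.179 = 233.352; AUC_iv,0→∞ = 271.07 + 233.352 = 504.422 mcg/mL·h
Trapezoidal AUC_0→9.5 (buccal film):
  [0→1]: (0.00+3.00)/2 × 1 = 1.5
  [1→2]: (3.00+4.33)/2 × 1 = 3.665
  [2→8]: (4.33+2.88)/2 × 6 = 21.63
  [8→9.5]: (2.88+2.27)/2 × 1.5 = 3.8625
  Sum = 30.6575 mcg/mL·h
buccal film tail: 2.27/0.179 = 12.682; AUC_ev,0→∞ = 30.6575 + 12.682 = 43.3395 mcg/mL·h
F = (AUC_ev/D_ev)/(AUC_iv/D_iv) = (43.3395/40)/(504.422/20) = 1.0834875/25.2211 = 0.0430

F = 0.0430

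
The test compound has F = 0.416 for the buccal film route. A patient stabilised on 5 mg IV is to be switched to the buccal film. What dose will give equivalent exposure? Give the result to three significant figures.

D_buccal = 12.0 mg

For equal systemic exposure: F × D_ev = D_iv
D_ev = D_iv / F = 5 / 0.416 = 12.0192 mg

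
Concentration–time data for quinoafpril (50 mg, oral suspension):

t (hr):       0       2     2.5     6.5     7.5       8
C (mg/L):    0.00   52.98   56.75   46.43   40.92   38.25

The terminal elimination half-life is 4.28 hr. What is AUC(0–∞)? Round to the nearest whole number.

AUC = 586 mg/L·hr

Trapezoidal AUC_0→8:
  [0→2]: (0.00+52.98)/2 × 2 = 52.98
  [2→2.5]: (52.98+56.75)/2 × 0.5 = 27.4325
  [2.5→6.5]: (56.75+46.43)/2 × 4 = 206.36
  [6.5→7.5]: (46.43+40.92)/2 × 1 = 43.675
  [7.5→8]: (40.92+38.25)/2 × 0.5 = 19.7925
  Sum = 350.24 mg/L·hr
k_e = ln2 / t½ = 0.693147 / 4.28 = 0.1620 hr^-1
Extrapolated tail: C_last / k_e = 38.25 / 0.162 = 236.111
AUC_0→∞ = 350.24 + 236.111 = 586.351 mg/L·hr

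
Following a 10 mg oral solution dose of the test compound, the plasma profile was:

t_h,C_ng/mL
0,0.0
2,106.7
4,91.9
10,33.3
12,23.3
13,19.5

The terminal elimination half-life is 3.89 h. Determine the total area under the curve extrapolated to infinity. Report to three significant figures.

Trapezoidal AUC_0→13:
  [0→2]: (0.0+106.7)/2 × 2 = 106.7
  [2→4]: (106.7+91.9)/2 × 2 = 198.6
  [4→10]: (91.9+33.3)/2 × 6 = 375.6
  [10→12]: (33.3+23.3)/2 × 2 = 56.6
  [12→13]: (23.3+19.5)/2 × 1 = 21.4
  Sum = 758.9 ng/mL·h
k_e = ln2 / t½ = 0.693147 / 3.89 = 0.1782 h^-1
Extrapolated tail: C_last / k_e = 19.5 / 0.1782 = 109.428
AUC_0→∞ = 758.9 + 109.428 = 868.328 ng/mL·h

AUC = 868 ng/mL·h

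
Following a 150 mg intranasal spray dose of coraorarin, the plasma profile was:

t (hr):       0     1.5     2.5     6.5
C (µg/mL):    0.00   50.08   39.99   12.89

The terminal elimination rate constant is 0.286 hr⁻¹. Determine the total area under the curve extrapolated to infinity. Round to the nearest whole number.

Trapezoidal AUC_0→6.5:
  [0→1.5]: (0.00+50.08)/2 × 1.5 = 37.56
  [1.5→2.5]: (50.08+39.99)/2 × 1 = 45.035
  [2.5→6.5]: (39.99+12.89)/2 × 4 = 105.76
  Sum = 188.355 µg/mL·hr
Extrapolated tail: C_last / k_e = 12.89 / 0.286 = 45.070
AUC_0→∞ = 188.355 + 45.070 = 233.425 µg/mL·hr

AUC = 233 µg/mL·hr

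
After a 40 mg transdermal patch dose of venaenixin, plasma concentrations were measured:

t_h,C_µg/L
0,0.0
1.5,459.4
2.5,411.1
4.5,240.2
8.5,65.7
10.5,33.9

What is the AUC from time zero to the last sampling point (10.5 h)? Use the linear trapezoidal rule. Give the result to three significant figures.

Trapezoidal AUC_0→10.5:
  [0→1.5]: (0.0+459.4)/2 × 1.5 = 344.55
  [1.5→2.5]: (459.4+411.1)/2 × 1 = 435.25
  [2.5→4.5]: (411.1+240.2)/2 × 2 = 651.3
  [4.5→8.5]: (240.2+65.7)/2 × 4 = 611.8
  [8.5→10.5]: (65.7+33.9)/2 × 2 = 99.6
  Sum = 2142.5 µg/L·h

AUC = 2140 µg/L·h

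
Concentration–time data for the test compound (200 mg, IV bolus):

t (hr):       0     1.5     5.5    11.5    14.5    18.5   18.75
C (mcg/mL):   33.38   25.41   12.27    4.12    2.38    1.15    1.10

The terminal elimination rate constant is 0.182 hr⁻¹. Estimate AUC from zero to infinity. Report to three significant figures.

Trapezoidal AUC_0→18.75:
  [0→1.5]: (33.38+25.41)/2 × 1.5 = 44.0925
  [1.5→5.5]: (25.41+12.27)/2 × 4 = 75.36
  [5.5→11.5]: (12.27+4.12)/2 × 6 = 49.17
  [11.5→14.5]: (4.12+2.38)/2 × 3 = 9.75
  [14.5→18.5]: (2.38+1.15)/2 × 4 = 7.06
  [18.5→18.75]: (1.15+1.10)/2 × 0.25 = 0.28125
  Sum = 185.71375 mcg/mL·hr
Extrapolated tail: C_last / k_e = 1.10 / 0.182 = 6.044
AUC_0→∞ = 185.71375 + 6.044 = 191.75775 mcg/mL·hr

AUC = 192 mcg/mL·hr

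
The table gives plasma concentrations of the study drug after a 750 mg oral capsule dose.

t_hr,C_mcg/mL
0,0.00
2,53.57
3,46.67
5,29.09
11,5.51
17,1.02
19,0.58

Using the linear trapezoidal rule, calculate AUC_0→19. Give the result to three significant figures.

AUC = 304 mcg/mL·hr

Trapezoidal AUC_0→19:
  [0→2]: (0.00+53.57)/2 × 2 = 53.57
  [2→3]: (53.57+46.67)/2 × 1 = 50.12
  [3→5]: (46.67+29.09)/2 × 2 = 75.76
  [5→11]: (29.09+5.51)/2 × 6 = 103.8
  [11→17]: (5.51+1.02)/2 × 6 = 19.59
  [17→19]: (1.02+0.58)/2 × 2 = 1.6
  Sum = 304.44 mcg/mL·hr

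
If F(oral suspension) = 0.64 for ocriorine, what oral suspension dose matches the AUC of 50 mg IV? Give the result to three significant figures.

D_oral = 78.1 mg

For equal systemic exposure: F × D_ev = D_iv
D_ev = D_iv / F = 50 / 0.64 = 78.125 mg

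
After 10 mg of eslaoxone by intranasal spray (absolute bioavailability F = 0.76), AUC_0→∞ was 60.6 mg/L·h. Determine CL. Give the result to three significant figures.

CL = F × Dose / AUC_0→∞
   = 0.76 × 10 / 60.6 = 0.125413 L/h

CL = 0.125 L/h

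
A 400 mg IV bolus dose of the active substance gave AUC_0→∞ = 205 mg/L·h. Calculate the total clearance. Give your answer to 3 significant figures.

CL = Dose_iv / AUC_0→∞
   = 400 / 205 = 1.95122 L/h

CL = 1.95 L/h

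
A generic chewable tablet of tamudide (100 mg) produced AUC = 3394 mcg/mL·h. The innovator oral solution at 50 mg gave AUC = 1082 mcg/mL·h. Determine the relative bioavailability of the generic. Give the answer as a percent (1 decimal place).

F_rel = 156.8%

F_rel = (AUC_test/D_test) / (AUC_ref/D_ref)
      = (3394/100) / (1082/50)
      = 33.94 / 21.64 = 1.5684 = 156.84%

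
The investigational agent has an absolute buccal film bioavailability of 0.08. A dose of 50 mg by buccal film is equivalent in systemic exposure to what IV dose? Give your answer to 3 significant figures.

D_iv = 4.00 mg

Systemic exposure from an extravascular dose = F × D_ev, so the equivalent IV dose is F × D_ev.
D_iv = F × D_ev = 0.08 × 50 = 4 mg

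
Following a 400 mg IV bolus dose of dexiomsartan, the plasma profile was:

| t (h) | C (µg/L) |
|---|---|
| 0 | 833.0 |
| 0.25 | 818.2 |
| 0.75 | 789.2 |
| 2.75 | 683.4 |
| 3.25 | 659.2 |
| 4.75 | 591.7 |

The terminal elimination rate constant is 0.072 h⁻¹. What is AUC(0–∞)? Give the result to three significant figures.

AUC = 11600 µg/L·h

Trapezoidal AUC_0→4.75:
  [0→0.25]: (833.0+818.2)/2 × 0.25 = 206.4
  [0.25→0.75]: (818.2+789.2)/2 × 0.5 = 401.85
  [0.75→2.75]: (789.2+683.4)/2 × 2 = 1472.6
  [2.75→3.25]: (683.4+659.2)/2 × 0.5 = 335.65
  [3.25→4.75]: (659.2+591.7)/2 × 1.5 = 938.175
  Sum = 3354.675 µg/L·h
Extrapolated tail: C_last / k_e = 591.7 / 0.072 = 8218.056
AUC_0→∞ = 3354.675 + 8218.056 = 11572.731 µg/L·h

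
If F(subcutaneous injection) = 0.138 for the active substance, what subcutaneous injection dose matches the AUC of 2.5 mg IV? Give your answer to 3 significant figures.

For equal systemic exposure: F × D_ev = D_iv
D_ev = D_iv / F = 2.5 / 0.138 = 18.1159 mg

D_subcutaneous = 18.1 mg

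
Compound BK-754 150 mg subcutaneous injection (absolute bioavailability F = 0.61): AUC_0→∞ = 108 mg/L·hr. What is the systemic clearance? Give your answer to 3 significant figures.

CL = F × Dose / AUC_0→∞
   = 0.61 × 150 / 108 = 0.847222 L/hr

CL = 0.847 L/hr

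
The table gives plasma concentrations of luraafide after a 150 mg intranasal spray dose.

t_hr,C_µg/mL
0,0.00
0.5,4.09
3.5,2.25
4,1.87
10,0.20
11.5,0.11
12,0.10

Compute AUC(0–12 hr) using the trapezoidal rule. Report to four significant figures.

AUC = 18.06 µg/mL·hr

Trapezoidal AUC_0→12:
  [0→0.5]: (0.00+4.09)/2 × 0.5 = 1.0225
  [0.5→3.5]: (4.09+2.25)/2 × 3 = 9.51
  [3.5→4]: (2.25+1.87)/2 × 0.5 = 1.03
  [4→10]: (1.87+0.20)/2 × 6 = 6.21
  [10→11.5]: (0.20+0.11)/2 × 1.5 = 0.2325
  [11.5→12]: (0.11+0.10)/2 × 0.5 = 0.0525
  Sum = 18.0575 µg/mL·hr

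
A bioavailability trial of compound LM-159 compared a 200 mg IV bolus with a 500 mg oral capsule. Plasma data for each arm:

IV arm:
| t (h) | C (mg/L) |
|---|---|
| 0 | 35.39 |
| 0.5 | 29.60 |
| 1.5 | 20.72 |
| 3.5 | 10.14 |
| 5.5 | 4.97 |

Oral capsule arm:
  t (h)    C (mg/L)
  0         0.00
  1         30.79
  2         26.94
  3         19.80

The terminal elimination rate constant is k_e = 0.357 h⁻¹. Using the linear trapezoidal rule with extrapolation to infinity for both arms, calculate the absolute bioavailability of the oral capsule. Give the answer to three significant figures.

F = 0.486

Trapezoidal AUC_0→5.5 (IV):
  [0→0.5]: (35.39+29.60)/2 × 0.5 = 16.2475
  [0.5→1.5]: (29.60+20.72)/2 × 1 = 25.16
  [1.5→3.5]: (20.72+10.14)/2 × 2 = 30.86
  [3.5→5.5]: (10.14+4.97)/2 × 2 = 15.11
  Sum = 87.3775 mg/L·h
IV tail: 4.97/0.357 = 13.922; AUC_iv,0→∞ = 87.3775 + 13.922 = 101.2995 mg/L·h
Trapezoidal AUC_0→3 (oral capsule):
  [0→1]: (0.00+30.79)/2 × 1 = 15.395
  [1→2]: (30.79+26.94)/2 × 1 = 28.865
  [2→3]: (26.94+19.80)/2 × 1 = 23.37
  Sum = 67.63 mg/L·h
oral capsule tail: 19.80/0.357 = 55.462; AUC_ev,0→∞ = 67.63 + 55.462 = 123.092 mg/L·h
F = (AUC_ev/D_ev)/(AUC_iv/D_iv) = (123.092/500)/(101.2995/200) = 0.246184/0.5064975 = 0.4861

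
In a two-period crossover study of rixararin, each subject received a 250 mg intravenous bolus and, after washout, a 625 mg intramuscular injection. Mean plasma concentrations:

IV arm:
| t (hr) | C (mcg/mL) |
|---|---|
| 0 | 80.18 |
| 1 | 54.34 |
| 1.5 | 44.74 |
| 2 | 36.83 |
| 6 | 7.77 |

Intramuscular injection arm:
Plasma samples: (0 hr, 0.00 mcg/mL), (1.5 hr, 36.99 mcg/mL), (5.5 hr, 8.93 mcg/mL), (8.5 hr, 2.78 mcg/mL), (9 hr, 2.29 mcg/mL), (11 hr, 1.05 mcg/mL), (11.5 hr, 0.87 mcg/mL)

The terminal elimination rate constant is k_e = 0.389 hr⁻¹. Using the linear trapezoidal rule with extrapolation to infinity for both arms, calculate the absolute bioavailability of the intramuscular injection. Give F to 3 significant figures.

F = 0.261

Trapezoidal AUC_0→6 (IV):
  [0→1]: (80.18+54.34)/2 × 1 = 67.26
  [1→1.5]: (54.34+44.74)/2 × 0.5 = 24.77
  [1.5→2]: (44.74+36.83)/2 × 0.5 = 20.3925
  [2→6]: (36.83+7.77)/2 × 4 = 89.2
  Sum = 201.6225 mcg/mL·hr
IV tail: 7.77/0.389 = 19.974; AUC_iv,0→∞ = 201.6225 + 19.974 = 221.5965 mcg/mL·hr
Trapezoidal AUC_0→11.5 (intramuscular injection):
  [0→1.5]: (0.00+36.99)/2 × 1.5 = 27.7425
  [1.5→5.5]: (36.99+8.93)/2 × 4 = 91.84
  [5.5→8.5]: (8.93+2.78)/2 × 3 = 17.565
  [8.5→9]: (2.78+2.29)/2 × 0.5 = 1.2675
  [9→11]: (2.29+1.05)/2 × 2 = 3.34
  [11→11.5]: (1.05+0.87)/2 × 0.5 = 0.48
  Sum = 142.235 mcg/mL·hr
intramuscular injection tail: 0.87/0.389 = 2.237; AUC_ev,0→∞ = 142.235 + 2.237 = 144.472 mcg/mL·hr
F = (AUC_ev/D_ev)/(AUC_iv/D_iv) = (144.472/625)/(221.5965/250) = 0.2311552/0.886386 = 0.2608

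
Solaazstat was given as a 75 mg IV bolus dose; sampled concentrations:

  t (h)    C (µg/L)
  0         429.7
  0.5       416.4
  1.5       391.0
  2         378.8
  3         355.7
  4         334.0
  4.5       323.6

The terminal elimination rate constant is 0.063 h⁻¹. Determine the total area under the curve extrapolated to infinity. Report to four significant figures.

AUC = 6821 µg/L·h

Trapezoidal AUC_0→4.5:
  [0→0.5]: (429.7+416.4)/2 × 0.5 = 211.525
  [0.5→1.5]: (416.4+391.0)/2 × 1 = 403.7
  [1.5→2]: (391.0+378.8)/2 × 0.5 = 192.45
  [2→3]: (378.8+355.7)/2 × 1 = 367.25
  [3→4]: (355.7+334.0)/2 × 1 = 344.85
  [4→4.5]: (334.0+323.6)/2 × 0.5 = 164.4
  Sum = 1684.175 µg/L·h
Extrapolated tail: C_last / k_e = 323.6 / 0.063 = 5136.508
AUC_0→∞ = 1684.175 + 5136.508 = 6820.683 µg/L·h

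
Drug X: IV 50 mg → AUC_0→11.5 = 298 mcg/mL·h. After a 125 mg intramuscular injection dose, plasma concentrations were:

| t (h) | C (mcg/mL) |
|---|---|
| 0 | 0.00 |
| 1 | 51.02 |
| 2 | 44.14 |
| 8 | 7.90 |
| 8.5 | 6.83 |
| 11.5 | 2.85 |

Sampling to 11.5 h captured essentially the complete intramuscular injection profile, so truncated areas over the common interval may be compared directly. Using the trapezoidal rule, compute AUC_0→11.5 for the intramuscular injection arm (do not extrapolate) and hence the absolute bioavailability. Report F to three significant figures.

F = 0.332

Trapezoidal AUC_0→11.5 (intramuscular injection):
  [0→1]: (0.00+51.02)/2 × 1 = 25.51
  [1→2]: (51.02+44.14)/2 × 1 = 47.58
  [2→8]: (44.14+7.90)/2 × 6 = 156.12
  [8→8.5]: (7.90+6.83)/2 × 0.5 = 3.6825
  [8.5→11.5]: (6.83+2.85)/2 × 3 = 14.52
  Sum = 247.4125 mcg/mL·h
F = (AUC_ev/D_ev)/(AUC_iv/D_iv) = (247.4125/125)/(298/50) = 1.9793/5.96 = 0.3321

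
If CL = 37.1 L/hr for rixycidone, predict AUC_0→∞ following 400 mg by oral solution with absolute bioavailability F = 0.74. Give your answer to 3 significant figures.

AUC_0→∞ = F × Dose / CL
        = 0.74 × 400 / 37.1 = 7.97844 mg/L·hr

AUC = 7.98 mg/L·hr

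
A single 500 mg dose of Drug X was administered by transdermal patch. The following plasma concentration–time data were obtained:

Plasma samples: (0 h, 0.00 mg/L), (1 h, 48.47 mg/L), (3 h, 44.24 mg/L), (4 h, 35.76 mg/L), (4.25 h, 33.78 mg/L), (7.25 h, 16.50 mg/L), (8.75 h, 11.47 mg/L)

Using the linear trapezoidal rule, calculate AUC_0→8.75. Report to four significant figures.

AUC = 262.0 mg/L·h

Trapezoidal AUC_0→8.75:
  [0→1]: (0.00+48.47)/2 × 1 = 24.235
  [1→3]: (48.47+44.24)/2 × 2 = 92.71
  [3→4]: (44.24+35.76)/2 × 1 = 40.0
  [4→4.25]: (35.76+33.78)/2 × 0.25 = 8.6925
  [4.25→7.25]: (33.78+16.50)/2 × 3 = 75.42
  [7.25→8.75]: (16.50+11.47)/2 × 1.5 = 20.9775
  Sum = 262.035 mg/L·h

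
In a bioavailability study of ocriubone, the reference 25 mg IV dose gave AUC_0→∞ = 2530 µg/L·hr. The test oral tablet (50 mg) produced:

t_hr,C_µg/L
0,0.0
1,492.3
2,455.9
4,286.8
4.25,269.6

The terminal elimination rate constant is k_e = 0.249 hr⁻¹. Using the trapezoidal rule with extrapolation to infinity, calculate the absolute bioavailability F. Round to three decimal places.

F = 0.517

Trapezoidal AUC_0→4.25 (oral tablet):
  [0→1]: (0.0+492.3)/2 × 1 = 246.15
  [1→2]: (492.3+455.9)/2 × 1 = 474.1
  [2→4]: (455.9+286.8)/2 × 2 = 742.7
  [4→4.25]: (286.8+269.6)/2 × 0.25 = 69.55
  Sum = 1532.5 µg/L·hr
Tail: C_last/k_e = 269.6/0.249 = 1082.731
AUC_0→∞ (oral tablet) = 1532.5 + 1082.731 = 2615.231 µg/L·hr
F = (AUC_ev/D_ev)/(AUC_iv/D_iv) = (2615.231/50)/(2530/25) = 52.30462/101.2 = 0.5168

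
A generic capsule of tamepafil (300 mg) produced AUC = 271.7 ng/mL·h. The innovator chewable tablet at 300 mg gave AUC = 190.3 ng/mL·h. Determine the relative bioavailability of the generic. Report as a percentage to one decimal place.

F_rel = 142.8%

F_rel = (AUC_test/D_test) / (AUC_ref/D_ref)
      = (271.7/300) / (190.3/300)
      = 0.905667 / 0.634333 = 1.4277 = 142.77%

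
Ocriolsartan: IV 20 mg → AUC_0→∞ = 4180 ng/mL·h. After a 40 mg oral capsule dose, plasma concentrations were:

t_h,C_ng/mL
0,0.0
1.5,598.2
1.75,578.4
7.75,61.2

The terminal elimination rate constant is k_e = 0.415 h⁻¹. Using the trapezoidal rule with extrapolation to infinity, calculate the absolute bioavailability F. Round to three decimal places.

F = 0.318

Trapezoidal AUC_0→7.75 (oral capsule):
  [0→1.5]: (0.0+598.2)/2 × 1.5 = 448.65
  [1.5→1.75]: (598.2+578.4)/2 × 0.25 = 147.075
  [1.75→7.75]: (578.4+61.2)/2 × 6 = 1918.8
  Sum = 2514.525 ng/mL·h
Tail: C_last/k_e = 61.2/0.415 = 147.470
AUC_0→∞ (oral capsule) = 2514.525 + 147.470 = 2661.995 ng/mL·h
F = (AUC_ev/D_ev)/(AUC_iv/D_iv) = (2661.995/40)/(4180/20) = 66.549875/209 = 0.3184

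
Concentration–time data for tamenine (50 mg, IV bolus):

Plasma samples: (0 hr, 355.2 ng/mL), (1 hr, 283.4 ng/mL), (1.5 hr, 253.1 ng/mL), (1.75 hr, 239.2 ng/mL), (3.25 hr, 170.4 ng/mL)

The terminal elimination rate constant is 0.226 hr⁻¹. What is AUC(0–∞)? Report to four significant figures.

Trapezoidal AUC_0→3.25:
  [0→1]: (355.2+283.4)/2 × 1 = 319.3
  [1→1.5]: (283.4+253.1)/2 × 0.5 = 134.125
  [1.5→1.75]: (253.1+239.2)/2 × 0.25 = 61.5375
  [1.75→3.25]: (239.2+170.4)/2 × 1.5 = 307.2
  Sum = 822.1625 ng/mL·hr
Extrapolated tail: C_last / k_e = 170.4 / 0.226 = 753.982
AUC_0→∞ = 822.1625 + 753.982 = 1576.1445 ng/mL·hr

AUC = 1576 ng/mL·hr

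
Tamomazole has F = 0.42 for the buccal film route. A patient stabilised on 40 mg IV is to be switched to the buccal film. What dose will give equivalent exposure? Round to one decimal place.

For equal systemic exposure: F × D_ev = D_iv
D_ev = D_iv / F = 40 / 0.42 = 95.2381 mg

D_buccal = 95.2 mg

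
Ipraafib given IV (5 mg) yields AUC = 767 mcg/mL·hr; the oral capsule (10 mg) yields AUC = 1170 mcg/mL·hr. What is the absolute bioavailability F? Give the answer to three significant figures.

F = (AUC_ev / D_ev) / (AUC_iv / D_iv)
  = (1170/10) / (767/5)
  = 117 / 153.4 = 0.7627

F = 0.763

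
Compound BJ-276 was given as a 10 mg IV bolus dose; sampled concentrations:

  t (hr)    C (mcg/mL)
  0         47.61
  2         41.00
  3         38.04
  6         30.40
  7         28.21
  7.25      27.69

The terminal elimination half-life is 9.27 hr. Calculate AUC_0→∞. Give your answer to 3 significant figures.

Trapezoidal AUC_0→7.25:
  [0→2]: (47.61+41.00)/2 × 2 = 88.61
  [2→3]: (41.00+38.04)/2 × 1 = 39.52
  [3→6]: (38.04+30.40)/2 × 3 = 102.66
  [6→7]: (30.40+28.21)/2 × 1 = 29.305
  [7→7.25]: (28.21+27.69)/2 × 0.25 = 6.9875
  Sum = 267.0825 mcg/mL·hr
k_e = ln2 / t½ = 0.693147 / 9.27 = 0.0748 hr^-1
Extrapolated tail: C_last / k_e = 27.69 / 0.0748 = 370.187
AUC_0→∞ = 267.0825 + 370.187 = 637.2695 mcg/mL·hr

AUC = 637 mcg/mL·hr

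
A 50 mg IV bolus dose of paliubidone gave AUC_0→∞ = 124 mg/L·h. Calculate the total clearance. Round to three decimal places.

CL = Dose_iv / AUC_0→∞
   = 50 / 124 = 0.403226 L/h

CL = 0.403 L/h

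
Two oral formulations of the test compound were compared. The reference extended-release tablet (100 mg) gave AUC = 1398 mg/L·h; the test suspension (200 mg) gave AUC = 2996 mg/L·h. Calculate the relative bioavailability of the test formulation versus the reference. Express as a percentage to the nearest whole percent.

F_rel = 107%

F_rel = (AUC_test/D_test) / (AUC_ref/D_ref)
      = (2996/200) / (1398/100)
      = 14.98 / 13.98 = 1.0715 = 107.15%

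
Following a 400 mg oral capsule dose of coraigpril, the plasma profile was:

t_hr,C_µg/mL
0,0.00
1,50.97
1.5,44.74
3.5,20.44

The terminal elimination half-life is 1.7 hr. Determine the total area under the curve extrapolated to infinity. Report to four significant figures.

Trapezoidal AUC_0→3.5:
  [0→1]: (0.00+50.97)/2 × 1 = 25.485
  [1→1.5]: (50.97+44.74)/2 × 0.5 = 23.9275
  [1.5→3.5]: (44.74+20.44)/2 × 2 = 65.18
  Sum = 114.5925 µg/mL·hr
k_e = ln2 / t½ = 0.693147 / 1.7 = 0.4077 hr^-1
Extrapolated tail: C_last / k_e = 20.44 / 0.4077 = 50.135
AUC_0→∞ = 114.5925 + 50.135 = 164.7275 µg/mL·hr

AUC = 164.7 µg/mL·hr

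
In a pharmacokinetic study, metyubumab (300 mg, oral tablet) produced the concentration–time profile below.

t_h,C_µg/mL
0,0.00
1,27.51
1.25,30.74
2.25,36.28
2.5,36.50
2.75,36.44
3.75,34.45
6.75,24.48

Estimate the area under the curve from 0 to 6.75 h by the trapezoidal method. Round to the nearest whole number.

Trapezoidal AUC_0→6.75:
  [0→1]: (0.00+27.51)/2 × 1 = 13.755
  [1→1.25]: (27.51+30.74)/2 × 0.25 = 7.28125
  [1.25→2.25]: (30.74+36.28)/2 × 1 = 33.51
  [2.25→2.5]: (36.28+36.50)/2 × 0.25 = 9.0975
  [2.5→2.75]: (36.50+36.44)/2 × 0.25 = 9.1175
  [2.75→3.75]: (36.44+34.45)/2 × 1 = 35.445
  [3.75→6.75]: (34.45+24.48)/2 × 3 = 88.395
  Sum = 196.60125 µg/mL·h

AUC = 197 µg/mL·h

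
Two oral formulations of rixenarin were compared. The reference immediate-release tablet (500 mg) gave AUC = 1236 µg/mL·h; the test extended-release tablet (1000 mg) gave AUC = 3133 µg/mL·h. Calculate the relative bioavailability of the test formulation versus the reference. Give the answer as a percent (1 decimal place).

F_rel = (AUC_test/D_test) / (AUC_ref/D_ref)
      = (3133/1000) / (1236/500)
      = 3.133 / 2.472 = 1.2674 = 126.74%

F_rel = 126.7%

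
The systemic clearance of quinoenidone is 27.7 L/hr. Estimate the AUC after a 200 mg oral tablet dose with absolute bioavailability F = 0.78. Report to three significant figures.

AUC_0→∞ = F × Dose / CL
        = 0.78 × 200 / 27.7 = 5.63177 mg/L·hr

AUC = 5.63 mg/L·hr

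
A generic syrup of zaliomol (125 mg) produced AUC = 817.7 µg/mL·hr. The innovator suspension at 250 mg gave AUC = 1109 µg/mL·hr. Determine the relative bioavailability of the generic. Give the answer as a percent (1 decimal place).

F_rel = 147.5%

F_rel = (AUC_test/D_test) / (AUC_ref/D_ref)
      = (817.7/125) / (1109/250)
      = 6.5416 / 4.436 = 1.4747 = 147.47%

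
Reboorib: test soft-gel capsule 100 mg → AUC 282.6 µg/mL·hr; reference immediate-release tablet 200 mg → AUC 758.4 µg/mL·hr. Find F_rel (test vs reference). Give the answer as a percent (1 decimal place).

F_rel = (AUC_test/D_test) / (AUC_ref/D_ref)
      = (282.6/100) / (758.4/200)
      = 2.826 / 3.792 = 0.7453 = 74.53%

F_rel = 74.5%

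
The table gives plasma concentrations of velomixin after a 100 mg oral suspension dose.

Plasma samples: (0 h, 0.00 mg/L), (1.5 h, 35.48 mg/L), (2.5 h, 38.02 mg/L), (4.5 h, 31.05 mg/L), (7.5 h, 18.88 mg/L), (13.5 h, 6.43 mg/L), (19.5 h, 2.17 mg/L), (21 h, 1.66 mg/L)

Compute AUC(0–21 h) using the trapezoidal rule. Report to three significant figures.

Trapezoidal AUC_0→21:
  [0→1.5]: (0.00+35.48)/2 × 1.5 = 26.61
  [1.5→2.5]: (35.48+38.02)/2 × 1 = 36.75
  [2.5→4.5]: (38.02+31.05)/2 × 2 = 69.07
  [4.5→7.5]: (31.05+18.88)/2 × 3 = 74.895
  [7.5→13.5]: (18.88+6.43)/2 × 6 = 75.93
  [13.5→19.5]: (6.43+2.17)/2 × 6 = 25.8
  [19.5→21]: (2.17+1.66)/2 × 1.5 = 2.8725
  Sum = 311.9275 mg/L·h

AUC = 312 mg/L·h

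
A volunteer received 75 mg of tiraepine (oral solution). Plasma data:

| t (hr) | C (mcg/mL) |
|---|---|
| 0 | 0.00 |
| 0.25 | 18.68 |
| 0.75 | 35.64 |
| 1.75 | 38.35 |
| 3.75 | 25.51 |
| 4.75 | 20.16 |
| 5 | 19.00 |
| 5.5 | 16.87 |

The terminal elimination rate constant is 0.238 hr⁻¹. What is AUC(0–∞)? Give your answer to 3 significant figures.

AUC = 224 mcg/mL·hr

Trapezoidal AUC_0→5.5:
  [0→0.25]: (0.00+18.68)/2 × 0.25 = 2.335
  [0.25→0.75]: (18.68+35.64)/2 × 0.5 = 13.58
  [0.75→1.75]: (35.64+38.35)/2 × 1 = 36.995
  [1.75→3.75]: (38.35+25.51)/2 × 2 = 63.86
  [3.75→4.75]: (25.51+20.16)/2 × 1 = 22.835
  [4.75→5]: (20.16+19.00)/2 × 0.25 = 4.895
  [5→5.5]: (19.00+16.87)/2 × 0.5 = 8.9675
  Sum = 153.4675 mcg/mL·hr
Extrapolated tail: C_last / k_e = 16.87 / 0.238 = 70.882
AUC_0→∞ = 153.4675 + 70.882 = 224.3495 mcg/mL·hr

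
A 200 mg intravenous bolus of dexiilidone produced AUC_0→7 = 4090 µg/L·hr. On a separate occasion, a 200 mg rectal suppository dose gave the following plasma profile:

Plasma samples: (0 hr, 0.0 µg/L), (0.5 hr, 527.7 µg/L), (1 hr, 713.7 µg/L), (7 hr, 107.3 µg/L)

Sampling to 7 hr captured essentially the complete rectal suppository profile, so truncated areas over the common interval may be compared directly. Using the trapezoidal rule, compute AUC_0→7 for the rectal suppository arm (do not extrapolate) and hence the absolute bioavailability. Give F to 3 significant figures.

F = 0.710

Trapezoidal AUC_0→7 (rectal suppository):
  [0→0.5]: (0.0+527.7)/2 × 0.5 = 131.925
  [0.5→1]: (527.7+713.7)/2 × 0.5 = 310.35
  [1→7]: (713.7+107.3)/2 × 6 = 2463.0
  Sum = 2905.275 µg/L·hr
F = (AUC_ev/D_ev)/(AUC_iv/D_iv) = (2905.275/200)/(4090/200) = 14.526375/20.45 = 0.7103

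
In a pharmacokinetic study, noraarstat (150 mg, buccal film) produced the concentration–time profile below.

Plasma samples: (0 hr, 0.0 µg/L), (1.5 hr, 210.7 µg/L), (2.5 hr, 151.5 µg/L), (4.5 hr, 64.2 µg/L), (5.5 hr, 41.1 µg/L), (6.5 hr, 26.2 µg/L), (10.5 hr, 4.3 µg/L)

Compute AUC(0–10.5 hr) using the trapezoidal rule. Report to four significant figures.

AUC = 702.1 µg/L·hr

Trapezoidal AUC_0→10.5:
  [0→1.5]: (0.0+210.7)/2 × 1.5 = 158.025
  [1.5→2.5]: (210.7+151.5)/2 × 1 = 181.1
  [2.5→4.5]: (151.5+64.2)/2 × 2 = 215.7
  [4.5→5.5]: (64.2+41.1)/2 × 1 = 52.65
  [5.5→6.5]: (41.1+26.2)/2 × 1 = 33.65
  [6.5→10.5]: (26.2+4.3)/2 × 4 = 61.0
  Sum = 702.125 µg/L·hr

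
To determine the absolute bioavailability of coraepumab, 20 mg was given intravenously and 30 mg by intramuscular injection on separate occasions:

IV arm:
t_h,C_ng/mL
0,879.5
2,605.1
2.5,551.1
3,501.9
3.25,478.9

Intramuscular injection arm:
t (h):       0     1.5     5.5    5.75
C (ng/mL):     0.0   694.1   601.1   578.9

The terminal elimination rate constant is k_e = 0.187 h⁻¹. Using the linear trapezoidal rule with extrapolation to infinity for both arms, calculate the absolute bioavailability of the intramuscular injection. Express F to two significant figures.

Trapezoidal AUC_0→3.25 (IV):
  [0→2]: (879.5+605.1)/2 × 2 = 1484.6
  [2→2.5]: (605.1+551.1)/2 × 0.5 = 289.05
  [2.5→3]: (551.1+501.9)/2 × 0.5 = 263.25
  [3→3.25]: (501.9+478.9)/2 × 0.25 = 122.6
  Sum = 2159.5 ng/mL·h
IV tail: 478.9/0.187 = 2560.963; AUC_iv,0→∞ = 2159.5 + 2560.963 = 4720.463 ng/mL·h
Trapezoidal AUC_0→5.75 (intramuscular injection):
  [0→1.5]: (0.0+694.1)/2 × 1.5 = 520.575
  [1.5→5.5]: (694.1+601.1)/2 × 4 = 2590.4
  [5.5→5.75]: (601.1+578.9)/2 × 0.25 = 147.5
  Sum = 3258.475 ng/mL·h
intramuscular injection tail: 578.9/0.187 = 3095.722; AUC_ev,0→∞ = 3258.475 + 3095.722 = 6354.197 ng/mL·h
F = (AUC_ev/D_ev)/(AUC_iv/D_iv) = (6354.197/30)/(4720.463/20) = 211.807/236.02315 = 0.8974

F = 0.90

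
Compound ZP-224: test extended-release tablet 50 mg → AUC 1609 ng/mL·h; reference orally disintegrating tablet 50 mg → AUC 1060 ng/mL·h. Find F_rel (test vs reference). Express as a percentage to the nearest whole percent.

F_rel = (AUC_test/D_test) / (AUC_ref/D_ref)
      = (1609/50) / (1060/50)
      = 32.18 / 21.2 = 1.5179 = 151.79%

F_rel = 152%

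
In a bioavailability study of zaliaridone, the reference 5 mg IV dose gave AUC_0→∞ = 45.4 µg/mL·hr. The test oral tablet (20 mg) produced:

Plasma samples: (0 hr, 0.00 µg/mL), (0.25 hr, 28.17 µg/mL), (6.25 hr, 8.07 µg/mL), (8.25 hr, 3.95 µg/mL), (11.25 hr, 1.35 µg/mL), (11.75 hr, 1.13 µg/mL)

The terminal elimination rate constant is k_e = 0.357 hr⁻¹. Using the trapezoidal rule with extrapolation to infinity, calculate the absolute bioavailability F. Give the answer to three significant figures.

F = 0.749

Trapezoidal AUC_0→11.75 (oral tablet):
  [0→0.25]: (0.00+28.17)/2 × 0.25 = 3.52125
  [0.25→6.25]: (28.17+8.07)/2 × 6 = 108.72
  [6.25→8.25]: (8.07+3.95)/2 × 2 = 12.02
  [8.25→11.25]: (3.95+1.35)/2 × 3 = 7.95
  [11.25→11.75]: (1.35+1.13)/2 × 0.5 = 0.62
  Sum = 132.83125 µg/mL·hr
Tail: C_last/k_e = 1.13/0.357 = 3.165
AUC_0→∞ (oral tablet) = 132.83125 + 3.165 = 135.99625 µg/mL·hr
F = (AUC_ev/D_ev)/(AUC_iv/D_iv) = (135.99625/20)/(45.4/5) = 6.7998125/9.08 = 0.7489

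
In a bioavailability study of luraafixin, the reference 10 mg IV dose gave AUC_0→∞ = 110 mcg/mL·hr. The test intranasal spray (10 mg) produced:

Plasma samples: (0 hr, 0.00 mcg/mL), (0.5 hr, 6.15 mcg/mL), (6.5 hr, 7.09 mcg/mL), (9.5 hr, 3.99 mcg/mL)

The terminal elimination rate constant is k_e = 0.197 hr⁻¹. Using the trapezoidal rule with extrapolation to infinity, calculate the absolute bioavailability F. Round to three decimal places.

Trapezoidal AUC_0→9.5 (intranasal spray):
  [0→0.5]: (0.00+6.15)/2 × 0.5 = 1.5375
  [0.5→6.5]: (6.15+7.09)/2 × 6 = 39.72
  [6.5→9.5]: (7.09+3.99)/2 × 3 = 16.62
  Sum = 57.8775 mcg/mL·hr
Tail: C_last/k_e = 3.99/0.197 = 20.254
AUC_0→∞ (intranasal spray) = 57.8775 + 20.254 = 78.1315 mcg/mL·hr
F = (AUC_ev/D_ev)/(AUC_iv/D_iv) = (78.1315/10)/(110/10) = 7.81315/11 = 0.7103

F = 0.710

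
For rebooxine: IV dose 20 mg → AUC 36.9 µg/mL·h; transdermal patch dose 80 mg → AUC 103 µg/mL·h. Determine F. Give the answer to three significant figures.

F = (AUC_ev / D_ev) / (AUC_iv / D_iv)
  = (103/80) / (36.9/20)
  = 1.2875 / 1.845 = 0.6978

F = 0.698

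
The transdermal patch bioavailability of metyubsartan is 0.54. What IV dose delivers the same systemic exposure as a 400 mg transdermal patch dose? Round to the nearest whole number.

Systemic exposure from an extravascular dose = F × D_ev, so the equivalent IV dose is F × D_ev.
D_iv = F × D_ev = 0.54 × 400 = 216 mg

D_iv = 216 mg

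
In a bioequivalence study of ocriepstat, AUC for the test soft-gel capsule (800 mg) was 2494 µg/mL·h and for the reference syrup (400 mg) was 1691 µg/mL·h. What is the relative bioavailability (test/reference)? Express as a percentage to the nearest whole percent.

F_rel = (AUC_test/D_test) / (AUC_ref/D_ref)
      = (2494/800) / (1691/400)
      = 3.1175 / 4.2275 = 0.7374 = 73.74%

F_rel = 74%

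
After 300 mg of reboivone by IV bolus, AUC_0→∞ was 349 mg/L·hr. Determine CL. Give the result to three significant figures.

CL = Dose_iv / AUC_0→∞
   = 300 / 349 = 0.859599 L/hr

CL = 0.860 L/hr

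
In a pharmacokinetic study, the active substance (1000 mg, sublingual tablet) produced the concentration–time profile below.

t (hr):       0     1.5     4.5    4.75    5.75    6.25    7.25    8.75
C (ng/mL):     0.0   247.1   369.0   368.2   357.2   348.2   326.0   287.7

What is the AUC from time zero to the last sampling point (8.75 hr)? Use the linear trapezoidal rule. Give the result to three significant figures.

AUC = 2540 ng/mL·hr

Trapezoidal AUC_0→8.75:
  [0→1.5]: (0.0+247.1)/2 × 1.5 = 185.325
  [1.5→4.5]: (247.1+369.0)/2 × 3 = 924.15
  [4.5→4.75]: (369.0+368.2)/2 × 0.25 = 92.15
  [4.75→5.75]: (368.2+357.2)/2 × 1 = 362.7
  [5.75→6.25]: (357.2+348.2)/2 × 0.5 = 176.35
  [6.25→7.25]: (348.2+326.0)/2 × 1 = 337.1
  [7.25→8.75]: (326.0+287.7)/2 × 1.5 = 460.275
  Sum = 2538.05 ng/mL·hr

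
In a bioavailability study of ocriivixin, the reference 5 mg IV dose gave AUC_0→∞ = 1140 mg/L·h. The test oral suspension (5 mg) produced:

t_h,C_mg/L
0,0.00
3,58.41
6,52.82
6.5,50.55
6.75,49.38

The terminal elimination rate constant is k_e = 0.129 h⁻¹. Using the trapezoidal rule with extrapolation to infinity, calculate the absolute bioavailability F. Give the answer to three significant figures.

Trapezoidal AUC_0→6.75 (oral suspension):
  [0→3]: (0.00+58.41)/2 × 3 = 87.615
  [3→6]: (58.41+52.82)/2 × 3 = 166.845
  [6→6.5]: (52.82+50.55)/2 × 0.5 = 25.8425
  [6.5→6.75]: (50.55+49.38)/2 × 0.25 = 12.49125
  Sum = 292.79375 mg/L·h
Tail: C_last/k_e = 49.38/0.129 = 382.791
AUC_0→∞ (oral suspension) = 292.79375 + 382.791 = 675.58475 mg/L·h
F = (AUC_ev/D_ev)/(AUC_iv/D_iv) = (675.58475/5)/(1140/5) = 135.11695/228 = 0.5926

F = 0.593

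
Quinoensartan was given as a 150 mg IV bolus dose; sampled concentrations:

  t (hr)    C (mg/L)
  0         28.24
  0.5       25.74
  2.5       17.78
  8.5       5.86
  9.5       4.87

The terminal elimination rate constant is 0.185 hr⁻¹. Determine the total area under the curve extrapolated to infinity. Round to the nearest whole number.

Trapezoidal AUC_0→9.5:
  [0→0.5]: (28.24+25.74)/2 × 0.5 = 13.495
  [0.5→2.5]: (25.74+17.78)/2 × 2 = 43.52
  [2.5→8.5]: (17.78+5.86)/2 × 6 = 70.92
  [8.5→9.5]: (5.86+4.87)/2 × 1 = 5.365
  Sum = 133.3 mg/L·hr
Extrapolated tail: C_last / k_e = 4.87 / 0.185 = 26.324
AUC_0→∞ = 133.3 + 26.324 = 159.624 mg/L·hr

AUC = 160 mg/L·hr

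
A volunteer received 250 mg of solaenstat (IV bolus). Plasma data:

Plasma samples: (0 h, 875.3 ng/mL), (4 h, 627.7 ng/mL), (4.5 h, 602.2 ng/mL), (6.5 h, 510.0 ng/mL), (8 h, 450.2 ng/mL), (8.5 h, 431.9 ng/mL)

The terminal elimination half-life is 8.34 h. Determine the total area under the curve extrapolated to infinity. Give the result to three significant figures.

AUC = 10600 ng/mL·h

Trapezoidal AUC_0→8.5:
  [0→4]: (875.3+627.7)/2 × 4 = 3006.0
  [4→4.5]: (627.7+602.2)/2 × 0.5 = 307.475
  [4.5→6.5]: (602.2+510.0)/2 × 2 = 1112.2
  [6.5→8]: (510.0+450.2)/2 × 1.5 = 720.15
  [8→8.5]: (450.2+431.9)/2 × 0.5 = 220.525
  Sum = 5366.35 ng/mL·h
k_e = ln2 / t½ = 0.693147 / 8.34 = 0.0831 h^-1
Extrapolated tail: C_last / k_e = 431.9 / 0.0831 = 5197.353
AUC_0→∞ = 5366.35 + 5197.353 = 10563.703 ng/mL·h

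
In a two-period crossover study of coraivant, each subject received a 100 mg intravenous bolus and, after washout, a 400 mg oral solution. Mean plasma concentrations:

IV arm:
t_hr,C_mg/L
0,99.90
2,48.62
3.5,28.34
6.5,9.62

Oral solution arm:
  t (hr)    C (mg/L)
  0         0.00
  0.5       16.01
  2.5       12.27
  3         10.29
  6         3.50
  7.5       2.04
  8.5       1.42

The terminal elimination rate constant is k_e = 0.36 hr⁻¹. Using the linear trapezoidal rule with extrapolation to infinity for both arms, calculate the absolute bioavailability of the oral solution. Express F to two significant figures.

F = 0.059

Trapezoidal AUC_0→6.5 (IV):
  [0→2]: (99.90+48.62)/2 × 2 = 148.52
  [2→3.5]: (48.62+28.34)/2 × 1.5 = 57.72
  [3.5→6.5]: (28.34+9.62)/2 × 3 = 56.94
  Sum = 263.18 mg/L·hr
IV tail: 9.62/0.36 = 26.722; AUC_iv,0→∞ = 263.18 + 26.722 = 289.902 mg/L·hr
Trapezoidal AUC_0→8.5 (oral solution):
  [0→0.5]: (0.00+16.01)/2 × 0.5 = 4.0025
  [0.5→2.5]: (16.01+12.27)/2 × 2 = 28.28
  [2.5→3]: (12.27+10.29)/2 × 0.5 = 5.64
  [3→6]: (10.29+3.50)/2 × 3 = 20.685
  [6→7.5]: (3.50+2.04)/2 × 1.5 = 4.155
  [7.5→8.5]: (2.04+1.42)/2 × 1 = 1.73
  Sum = 64.4925 mg/L·hr
oral solution tail: 1.42/0.36 = 3.944; AUC_ev,0→∞ = 64.4925 + 3.944 = 68.4365 mg/L·hr
F = (AUC_ev/D_ev)/(AUC_iv/D_iv) = (68.4365/400)/(289.902/100) = 0.17109125/2.89902 = 0.0590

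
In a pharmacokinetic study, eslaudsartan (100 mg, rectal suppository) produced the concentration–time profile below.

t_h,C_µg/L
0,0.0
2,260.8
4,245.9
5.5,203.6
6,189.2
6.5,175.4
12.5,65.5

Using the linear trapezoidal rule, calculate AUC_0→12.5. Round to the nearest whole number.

Trapezoidal AUC_0→12.5:
  [0→2]: (0.0+260.8)/2 × 2 = 260.8
  [2→4]: (260.8+245.9)/2 × 2 = 506.7
  [4→5.5]: (245.9+203.6)/2 × 1.5 = 337.125
  [5.5→6]: (203.6+189.2)/2 × 0.5 = 98.2
  [6→6.5]: (189.2+175.4)/2 × 0.5 = 91.15
  [6.5→12.5]: (175.4+65.5)/2 × 6 = 722.7
  Sum = 2016.675 µg/L·h

AUC = 2017 µg/L·h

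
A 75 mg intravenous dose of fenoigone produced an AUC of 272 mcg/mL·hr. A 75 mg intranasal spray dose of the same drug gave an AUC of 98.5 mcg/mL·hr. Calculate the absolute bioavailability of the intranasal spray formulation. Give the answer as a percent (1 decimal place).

F = (AUC_ev / D_ev) / (AUC_iv / D_iv)
  = (98.5/75) / (272/75)
  = 1.31333 / 3.62667 = 0.3621
  = 36.21%

F = 36.2%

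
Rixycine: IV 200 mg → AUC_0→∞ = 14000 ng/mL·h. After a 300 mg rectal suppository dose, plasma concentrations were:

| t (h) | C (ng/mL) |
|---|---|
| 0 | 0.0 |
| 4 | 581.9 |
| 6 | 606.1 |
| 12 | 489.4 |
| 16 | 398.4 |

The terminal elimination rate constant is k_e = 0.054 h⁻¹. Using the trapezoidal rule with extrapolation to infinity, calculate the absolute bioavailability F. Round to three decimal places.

Trapezoidal AUC_0→16 (rectal suppository):
  [0→4]: (0.0+581.9)/2 × 4 = 1163.8
  [4→6]: (581.9+606.1)/2 × 2 = 1188.0
  [6→12]: (606.1+489.4)/2 × 6 = 3286.5
  [12→16]: (489.4+398.4)/2 × 4 = 1775.6
  Sum = 7413.9 ng/mL·h
Tail: C_last/k_e = 398.4/0.054 = 7377.778
AUC_0→∞ (rectal suppository) = 7413.9 + 7377.778 = 14791.678 ng/mL·h
F = (AUC_ev/D_ev)/(AUC_iv/D_iv) = (14791.678/300)/(14000/200) = 49.3056/70 = 0.7044

F = 0.704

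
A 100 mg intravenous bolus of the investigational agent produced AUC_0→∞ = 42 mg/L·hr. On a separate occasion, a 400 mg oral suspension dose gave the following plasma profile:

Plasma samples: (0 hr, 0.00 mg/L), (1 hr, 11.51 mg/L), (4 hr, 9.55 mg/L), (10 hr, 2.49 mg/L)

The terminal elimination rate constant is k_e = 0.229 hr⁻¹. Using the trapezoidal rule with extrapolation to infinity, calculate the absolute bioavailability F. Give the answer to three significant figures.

Trapezoidal AUC_0→10 (oral suspension):
  [0→1]: (0.00+11.51)/2 × 1 = 5.755
  [1→4]: (11.51+9.55)/2 × 3 = 31.59
  [4→10]: (9.55+2.49)/2 × 6 = 36.12
  Sum = 73.465 mg/L·hr
Tail: C_last/k_e = 2.49/0.229 = 10.873
AUC_0→∞ (oral suspension) = 73.465 + 10.873 = 84.338 mg/L·hr
F = (AUC_ev/D_ev)/(AUC_iv/D_iv) = (84.338/400)/(42/100) = 0.210845/0.42 = 0.5020

F = 0.502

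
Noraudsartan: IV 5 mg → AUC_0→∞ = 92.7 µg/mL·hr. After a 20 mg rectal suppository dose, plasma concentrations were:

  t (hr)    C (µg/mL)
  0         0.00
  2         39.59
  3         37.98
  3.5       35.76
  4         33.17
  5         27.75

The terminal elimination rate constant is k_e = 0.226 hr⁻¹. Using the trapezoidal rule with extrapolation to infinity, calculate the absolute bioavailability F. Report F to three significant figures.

F = 0.721

Trapezoidal AUC_0→5 (rectal suppository):
  [0→2]: (0.00+39.59)/2 × 2 = 39.59
  [2→3]: (39.59+37.98)/2 × 1 = 38.785
  [3→3.5]: (37.98+35.76)/2 × 0.5 = 18.435
  [3.5→4]: (35.76+33.17)/2 × 0.5 = 17.2325
  [4→5]: (33.17+27.75)/2 × 1 = 30.46
  Sum = 144.5025 µg/mL·hr
Tail: C_last/k_e = 27.75/0.226 = 122.788
AUC_0→∞ (rectal suppository) = 144.5025 + 122.788 = 267.2905 µg/mL·hr
F = (AUC_ev/D_ev)/(AUC_iv/D_iv) = (267.2905/20)/(92.7/5) = 13.364525/18.54 = 0.7208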